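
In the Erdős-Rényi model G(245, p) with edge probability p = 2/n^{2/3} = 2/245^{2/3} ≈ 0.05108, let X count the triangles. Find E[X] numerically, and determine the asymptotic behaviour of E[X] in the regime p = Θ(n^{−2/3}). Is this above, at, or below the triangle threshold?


Number of potential triangles: C(245, 3) = 2421090.
Each occurs with probability p³ ≈ (0.05108)³ ≈ 1.332778e-04.
By linearity: E[X] = C(245, 3)·p³ ≈ 2421090 · 1.332778e-04 ≈ 322.6776.
Since α = 2/3 < 1, p = c/n^{2/3} ≫ 1/n is above the triangle threshold p ~ 1/n. Asymptotically E[X] ~ (c³/6)·n^{3(1−α)} = (2³/6)·n^{1} → ∞; triangles are abundant w.h.p.

E[X] ≈ 322.6776; in regime p = Θ(1/n^{2/3}) E[X] diverges (above the triangle threshold p ~ 1/n).


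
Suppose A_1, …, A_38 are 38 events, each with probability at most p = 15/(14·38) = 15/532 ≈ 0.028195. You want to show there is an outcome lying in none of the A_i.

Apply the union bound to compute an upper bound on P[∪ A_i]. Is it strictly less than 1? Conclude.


Union bound: P[∪_{i=1}^{38} A_i] ≤ Σ_i P[A_i] ≤ 38·p = 38·(15/532) = 15/14.
Numerically: 15/14 ≈ 1.071429.
Is 15/14 < 1? NO.
Since the bound 15/14 is ≥ 1, the union bound is uninformative here; it does NOT by itself certify existence.

38·p = 15/14 ≈ 1.071429; existence NOT certified by the union bound.


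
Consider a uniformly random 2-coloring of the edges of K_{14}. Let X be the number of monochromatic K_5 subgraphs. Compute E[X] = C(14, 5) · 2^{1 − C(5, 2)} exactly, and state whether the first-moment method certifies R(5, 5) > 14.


E[X] = C(14, 5) · 2^{1 − 10} = 2002 · 2^{−9} = 2002/512.
As a reduced fraction: E[X] = 1001/256 ≈ 3.9101562.
Is E[X] < 1? NO.
Since E[X] ≥ 1, the first-moment bound is inconclusive at n = 14; it does NOT by itself certify R(5, 5) > 14.

E[X] = 1001/256 ≈ 3.9101562; E[X] ≥ 1; first-moment method inconclusive here.


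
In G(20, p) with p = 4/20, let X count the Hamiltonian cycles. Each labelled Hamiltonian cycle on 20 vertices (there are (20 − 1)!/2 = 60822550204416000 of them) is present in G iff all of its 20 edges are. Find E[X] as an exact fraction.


K_20 has (20 − 1)!/2 = 60822550204416000 labelled Hamiltonian cycles.
For each such Hamiltonian cycle H, let X_H = 1 if all 20 edges of H are present in G. Then P[X_H = 1] = p^{20} = (1/5)^{20} = 1/95367431640625.
By linearity of expectation: E[X] = Σ_H E[X_H] = 60822550204416000 · p^{20} = 60822550204416000 · 1/95367431640625 = 486580401635328/762939453125.
Numerically: E[X] ≈ 637.8.

E[X] = 60822550204416000 · (1/5)^{20} = 486580401635328/762939453125 ≈ 637.8.


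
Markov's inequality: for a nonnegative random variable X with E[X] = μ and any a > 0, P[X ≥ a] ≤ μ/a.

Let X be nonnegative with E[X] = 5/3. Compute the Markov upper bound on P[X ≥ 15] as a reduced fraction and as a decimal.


μ = E[X] = 5/3, a = 15.
Markov: P[X ≥ 15] ≤ μ/a = (5/3)/15 = 1/9.
Numerically: ≈ 0.111.
(Since a = 15 > μ = 1.667, the bound 1/9 is < 1 and informative.)

P[X ≥ 15] ≤ 1/9 ≈ 0.111.


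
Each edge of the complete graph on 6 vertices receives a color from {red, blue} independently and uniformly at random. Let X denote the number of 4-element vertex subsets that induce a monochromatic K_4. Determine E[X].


Let X = Σ_S X_S over the C(6, 4) = 15 subsets S of size 4, where X_S = 1 if the K_4 on S is monochromatic.
For a fixed S, the K_4 on S has C(4, 2) = 6 edges. P[all 6 edges red] = (1/2)^6, and likewise for blue, so P[monochromatic] = 2·(1/2)^6 = 2^{1 − 6} = 1/32.
By linearity of expectation: E[X] = C(6, 4) · 2^{1 − 6} = 15 · 1/32 = 15/32.
Numerically: E[X] ≈ 0.4688.

E[X] = C(6,4)·2^(1−C(4,2)) = 15/32 ≈ 0.4688.


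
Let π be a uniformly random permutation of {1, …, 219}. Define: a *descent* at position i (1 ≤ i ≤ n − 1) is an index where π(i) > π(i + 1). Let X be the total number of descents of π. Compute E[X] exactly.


Write X = Σ X_I over i = 1, …, 218, with X_I the indicator of one descent.
There are 218 indicators.
For each fixed i, the pair (π(i), π(i+1)) is a uniformly random ordered pair of distinct values from {1, …, 219}; by symmetry P[π(i) > π(i+1)] = 1/2.
By linearity: E[X] = 218 · (1/2) = (219 − 1) · (1/2) = 109 ≈ 109.00000.

E[X] = 109 = 109.00000.


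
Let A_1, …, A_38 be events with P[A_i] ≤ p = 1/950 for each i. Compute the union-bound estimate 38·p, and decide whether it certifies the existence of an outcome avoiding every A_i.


Union bound: P[∪_{i=1}^{38} A_i] ≤ Σ_i P[A_i] ≤ 38·p = 38·(1/950) = 1/25.
Numerically: 1/25 ≈ 0.0400.
Is 1/25 < 1? YES.
Since P[∪ A_i] ≤ 1/25 < 1, the complement has P[∩ A_i^c] ≥ 1 − 1/25 = 24/25 > 0, so some outcome avoids every A_i.

38·p = 1/25 ≈ 0.0400; existence CERTIFIED by the union bound.


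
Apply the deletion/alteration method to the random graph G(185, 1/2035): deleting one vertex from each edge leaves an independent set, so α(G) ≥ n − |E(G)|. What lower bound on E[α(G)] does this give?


E[|E(G)|] = C(185, 2)·p = 17020 · (1/2035) = 92/11.
E[α(G)] ≥ n − E[|E(G)|] = 185 − 92/11 = 1943/11.
Numerically: ≈ 176.636.
(This is only a lower bound; the true E[α(G)] may be larger.)

E[α(G)] ≥ 1943/11 ≈ 176.636.


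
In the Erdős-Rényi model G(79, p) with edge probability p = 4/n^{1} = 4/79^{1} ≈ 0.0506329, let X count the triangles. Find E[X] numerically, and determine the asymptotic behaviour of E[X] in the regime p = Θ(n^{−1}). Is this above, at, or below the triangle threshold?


Number of potential triangles: C(79, 3) = 79079.
Each occurs with probability p³ ≈ (0.0506329)³ ≈ 1.29807175e-04.
By linearity: E[X] = C(79, 3)·p³ ≈ 79079 · 1.29807175e-04 ≈ 10.265022.
Here α = 1, so p = 4/n is exactly at the triangle threshold p ~ 1/n. Asymptotically E[X] → c³/6 = 4³/6 = 32/3 ≈ 10.666667, a bounded constant. In this regime the triangle count is asymptotically Poisson(c³/6).

E[X] ≈ 10.265022; in regime p = Θ(1/n^{1}) E[X] stays bounded (at the triangle threshold p ~ 1/n).


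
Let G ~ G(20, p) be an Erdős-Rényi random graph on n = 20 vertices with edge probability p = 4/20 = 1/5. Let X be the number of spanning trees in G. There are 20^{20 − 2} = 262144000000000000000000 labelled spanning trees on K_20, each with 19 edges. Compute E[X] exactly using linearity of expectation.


K_20 has 20^{20 − 2} = 262144000000000000000000 labelled spanning trees.
For each such spanning tree H, let X_H = 1 if all 19 edges of H are present in G. Then P[X_H = 1] = p^{19} = (1/5)^{19} = 1/19073486328125.
By linearity: E[X] = Σ_H E[X_H] = 262144000000000000000000 · p^{19} = 262144000000000000000000 · 1/19073486328125 = 68719476736/5.
Numerically: E[X] ≈ 1.37e+10.

E[X] = 262144000000000000000000 · (1/5)^{19} = 68719476736/5 ≈ 1.37e+10.


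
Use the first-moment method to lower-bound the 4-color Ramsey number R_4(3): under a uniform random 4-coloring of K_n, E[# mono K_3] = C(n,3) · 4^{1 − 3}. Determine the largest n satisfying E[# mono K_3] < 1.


We need C(n, 3) · 4^{1 − 3} < 1, i.e. C(n, 3) < 4^{3 − 1} = 16.
Check values of n near the boundary:
  n = 4: C(4, 3) = 4; 4 < 16? YES
  n = 5: C(5, 3) = 10; 10 < 16? YES
  n = 6: C(6, 3) = 20; 20 < 16? NO
The largest n with C(n, 3) < 16 is n = 5 (where E[X] = 5/8 ≈ 0.6250000). Hence R_4(3) > 5, i.e. R_4(3) ≥ 6.

Largest n = 5; hence R_4(3) > 5.


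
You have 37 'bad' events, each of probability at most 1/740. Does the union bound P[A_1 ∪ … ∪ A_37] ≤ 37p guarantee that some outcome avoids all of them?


Union bound: P[∪_{i=1}^{37} A_i] ≤ Σ_i P[A_i] ≤ 37·p = 37·(1/740) = 1/20.
Numerically: 1/20 ≈ 0.0500000.
Is 1/20 < 1? YES.
Since P[∪ A_i] ≤ 1/20 < 1, the complement has P[∩ A_i^c] ≥ 1 − 1/20 = 19/20 > 0, so some outcome avoids every A_i.

37·p = 1/20 ≈ 0.0500000; existence CERTIFIED by the union bound.


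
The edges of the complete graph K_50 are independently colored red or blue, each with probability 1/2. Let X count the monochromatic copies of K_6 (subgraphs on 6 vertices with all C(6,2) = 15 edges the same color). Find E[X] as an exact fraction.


Let X = Σ_S X_S over the C(50, 6) = 15890700 subsets S of size 6, where X_S = 1 if the K_6 on S is monochromatic.
For a fixed S, the K_6 on S has C(6, 2) = 15 edges. P[all 15 edges red] = (1/2)^15, and likewise for blue, so P[monochromatic] = 2·(1/2)^15 = 2^{1 − 15} = 1/16384.
Summing: E[X] = C(50, 6) · 2^{1 − 15} = 15890700 · 1/16384 = 3972675/4096.
Numerically: E[X] ≈ 969.891.

E[X] = C(50,6)·2^(1−C(6,2)) = 3972675/4096 ≈ 969.891.


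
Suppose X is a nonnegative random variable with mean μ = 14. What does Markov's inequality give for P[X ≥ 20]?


μ = E[X] = 14, a = 20.
Markov: P[X ≥ 20] ≤ μ/a = (14)/20 = 7/10.
Numerically: ≈ 0.700000.
(Since a = 20 > μ = 14.000000, the bound 7/10 is < 1 and informative.)

P[X ≥ 20] ≤ 7/10 ≈ 0.700000.


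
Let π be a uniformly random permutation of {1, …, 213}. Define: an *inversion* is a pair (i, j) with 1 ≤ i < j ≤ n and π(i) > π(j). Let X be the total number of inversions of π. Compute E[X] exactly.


Write X = Σ X_I over the C(213, 2) = 22578 pairs i < j, with X_I the indicator of one inversion.
There are 22578 indicators.
For each fixed pair i < j, the values π(i) and π(j) are two distinct elements of {1, …, 213} in uniformly random order; by symmetry P[π(i) > π(j)] = 1/2.
By linearity: E[X] = 22578 · (1/2) = C(213, 2) · (1/2) = 22578/2 = 11289 ≈ 11289.000000.

E[X] = 11289 = 11289.000000.


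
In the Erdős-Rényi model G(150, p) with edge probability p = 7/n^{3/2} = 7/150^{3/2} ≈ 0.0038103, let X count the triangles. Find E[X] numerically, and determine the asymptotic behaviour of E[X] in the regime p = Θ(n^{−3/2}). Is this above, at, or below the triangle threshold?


Number of potential triangles: C(150, 3) = 551300.
Each occurs with probability p³ ≈ (0.0038103)³ ≈ 5.5320163e-08.
By linearity: E[X] = C(150, 3)·p³ ≈ 551300 · 5.5320163e-08 ≈ 0.03050.
Since α = 3/2 > 1, p = c/n^{3/2} = o(1/n) is below the triangle threshold p ~ 1/n. Asymptotically E[X] ~ (c³/6)·n^{3(1−α)} = (7³/6)·n^{-1.5} → 0, so by Markov's inequality G has no triangles w.h.p.

E[X] ≈ 0.03050; in regime p = Θ(1/n^{3/2}) E[X] tends to 0 (below the triangle threshold p ~ 1/n).


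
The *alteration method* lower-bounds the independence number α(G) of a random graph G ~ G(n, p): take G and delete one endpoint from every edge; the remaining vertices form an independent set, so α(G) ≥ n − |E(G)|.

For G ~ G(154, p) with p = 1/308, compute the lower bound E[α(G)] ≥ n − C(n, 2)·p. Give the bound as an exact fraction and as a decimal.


E[|E(G)|] = C(154, 2)·p = 11781 · (1/308) = 153/4.
E[α(G)] ≥ n − E[|E(G)|] = 154 − 153/4 = 463/4.
Numerically: ≈ 115.750.
(This is only a lower bound; the true E[α(G)] may be larger.)

E[α(G)] ≥ 463/4 ≈ 115.750.


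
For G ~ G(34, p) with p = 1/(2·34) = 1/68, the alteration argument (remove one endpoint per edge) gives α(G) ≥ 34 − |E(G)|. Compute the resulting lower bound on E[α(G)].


E[|E(G)|] = C(34, 2)·p = 561 · (1/68) = 33/4.
E[α(G)] ≥ n − E[|E(G)|] = 34 − 33/4 = 103/4.
Numerically: ≈ 25.75000.
(This is only a lower bound; the true E[α(G)] may be larger.)

E[α(G)] ≥ 103/4 ≈ 25.75000.


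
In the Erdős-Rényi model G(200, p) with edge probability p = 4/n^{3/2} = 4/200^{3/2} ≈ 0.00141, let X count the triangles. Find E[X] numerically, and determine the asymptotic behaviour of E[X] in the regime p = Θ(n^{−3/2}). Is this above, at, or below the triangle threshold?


Number of potential triangles: C(200, 3) = 1313400.
Each occurs with probability p³ ≈ (0.00141)³ ≈ 2.82843e-09.
By linearity: E[X] = C(200, 3)·p³ ≈ 1313400 · 2.82843e-09 ≈ 0.004.
Since α = 3/2 > 1, p = c/n^{3/2} = o(1/n) is below the triangle threshold p ~ 1/n. Asymptotically E[X] ~ (c³/6)·n^{3(1−α)} = (4³/6)·n^{-1.5} → 0, so by Markov's inequality G has no triangles w.h.p.

E[X] ≈ 0.004; in regime p = Θ(1/n^{3/2}) E[X] tends to 0 (below the triangle threshold p ~ 1/n).


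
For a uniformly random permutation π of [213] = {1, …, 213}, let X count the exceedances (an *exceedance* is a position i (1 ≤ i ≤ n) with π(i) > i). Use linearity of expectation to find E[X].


Write X = Σ_{i=1}^{213} X_i, where X_i = 1_{π(i) > i}.
For each fixed i, π(i) is uniform over {1, …, 213} (marginal of a uniform permutation), so P[π(i) > i] = (n − i)/n. Summing: Σ_{i=1}^{213} (n − i)/n = (0 + 1 + … + 212)/213 = 213(213 − 1)/(2·213) = (213 − 1)/2.
Hence E[X] = Σ_{i=1}^{213} (213 − i)/213 = 106 ≈ 106.000.

E[X] = 106 = 106.000.


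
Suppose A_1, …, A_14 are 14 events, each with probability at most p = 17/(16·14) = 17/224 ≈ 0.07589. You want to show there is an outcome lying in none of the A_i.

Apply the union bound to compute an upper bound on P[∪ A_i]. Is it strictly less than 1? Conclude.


Union bound: P[∪_{i=1}^{14} A_i] ≤ Σ_i P[A_i] ≤ 14·p = 14·(17/224) = 17/16.
Numerically: 17/16 ≈ 1.06250.
Is 17/16 < 1? NO.
Since the bound 17/16 is ≥ 1, the union bound is uninformative here; it does NOT by itself certify existence.

14·p = 17/16 ≈ 1.06250; existence NOT certified by the union bound.


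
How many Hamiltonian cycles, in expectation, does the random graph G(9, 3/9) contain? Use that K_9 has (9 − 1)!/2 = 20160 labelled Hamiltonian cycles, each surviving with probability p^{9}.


K_9 has (9 − 1)!/2 = 20160 labelled Hamiltonian cycles.
For each such Hamiltonian cycle H, let X_H = 1 if all 9 edges of H are present in G. Then P[X_H = 1] = p^{9} = (1/3)^{9} = 1/19683.
By linearity of expectation: E[X] = Σ_H E[X_H] = 20160 · p^{9} = 20160 · 1/19683 = 2240/2187.
Numerically: E[X] ≈ 1.02.

E[X] = 20160 · (1/3)^{9} = 2240/2187 ≈ 1.02.


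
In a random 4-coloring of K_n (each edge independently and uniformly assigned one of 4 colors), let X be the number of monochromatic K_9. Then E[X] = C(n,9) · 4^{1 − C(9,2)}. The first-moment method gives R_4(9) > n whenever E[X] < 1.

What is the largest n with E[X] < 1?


We need C(n, 9) · 4^{1 − 36} < 1, i.e. C(n, 9) < 4^{36 − 1} = 1180591620717411303424.
Check values of n near the boundary:
  n = 910: C(910, 9) = 1133378248346922788210; 1133378248346922788210 < 1180591620717411303424? YES
  n = 911: C(911, 9) = 1144686900492291197405; 1144686900492291197405 < 1180591620717411303424? YES
  n = 912: C(912, 9) = 1156095740032081475120; 1156095740032081475120 < 1180591620717411303424? YES
  n = 913: C(913, 9) = 1167605542753639808390; 1167605542753639808390 < 1180591620717411303424? YES
  n = 914: C(914, 9) = 1179217089587653905932; 1179217089587653905932 < 1180591620717411303424? YES
  n = 915: C(915, 9) = 1190931166636537885130; 1190931166636537885130 < 1180591620717411303424? NO
  n = 916: C(916, 9) = 1202748565202942340440; 1202748565202942340440 < 1180591620717411303424? NO
The largest n with C(n, 9) < 1180591620717411303424 is n = 914 (where E[X] = 294804272396913476483/295147905179352825856 ≈ 0.99884). Hence R_4(9) > 914, i.e. R_4(9) ≥ 915.

Largest n = 914; hence R_4(9) > 914.


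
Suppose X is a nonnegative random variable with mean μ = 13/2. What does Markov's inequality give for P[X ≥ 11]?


μ = E[X] = 13/2, a = 11.
Markov: P[X ≥ 11] ≤ μ/a = (13/2)/11 = 13/22.
Numerically: ≈ 0.591.
(Since a = 11 > μ = 6.500, the bound 13/22 is < 1 and informative.)

P[X ≥ 11] ≤ 13/22 ≈ 0.591.


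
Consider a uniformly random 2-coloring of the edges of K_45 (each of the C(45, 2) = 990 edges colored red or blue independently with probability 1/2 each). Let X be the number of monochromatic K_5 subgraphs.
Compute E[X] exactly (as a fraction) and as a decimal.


Let X = Σ_S X_S over the C(45, 5) = 1221759 subsets S of size 5, where X_S = 1 if the K_5 on S is monochromatic.
For a fixed S, the K_5 on S has C(5, 2) = 10 edges. P[all 10 edges red] = (1/2)^10, and likewise for blue, so P[monochromatic] = 2·(1/2)^10 = 2^{1 − 10} = 1/512.
Summing: E[X] = C(45, 5) · 2^{1 − 10} = 1221759 · 1/512 = 1221759/512.
Numerically: E[X] ≈ 2386.248.

E[X] = C(45,5)·2^(1−C(5,2)) = 1221759/512 ≈ 2386.248.


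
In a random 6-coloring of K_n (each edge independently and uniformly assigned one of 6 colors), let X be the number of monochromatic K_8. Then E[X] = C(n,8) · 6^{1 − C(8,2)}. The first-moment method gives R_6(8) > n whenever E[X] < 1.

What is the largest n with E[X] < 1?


We need C(n, 8) · 6^{1 − 28} < 1, i.e. C(n, 8) < 6^{28 − 1} = 1023490369077469249536.
Check values of n near the boundary:
  n = 1590: C(1590, 8) = 995397314198933813310; 995397314198933813310 < 1023490369077469249536? YES
  n = 1591: C(1591, 8) = 1000427749141189953870; 1000427749141189953870 < 1023490369077469249536? YES
  n = 1592: C(1592, 8) = 1005480414540892933435; 1005480414540892933435 < 1023490369077469249536? YES
  n = 1593: C(1593, 8) = 1010555394551193970323; 1010555394551193970323 < 1023490369077469249536? YES
  n = 1594: C(1594, 8) = 1015652773590544255167; 1015652773590544255167 < 1023490369077469249536? YES
  n = 1595: C(1595, 8) = 1020772636343363633895; 1020772636343363633895 < 1023490369077469249536? YES
  n = 1596: C(1596, 8) = 1025915067760710553965; 1025915067760710553965 < 1023490369077469249536? NO
  n = 1597: C(1597, 8) = 1031080153060953275445; 1031080153060953275445 < 1023490369077469249536? NO
  n = 1598: C(1598, 8) = 1036267977730442348529; 1036267977730442348529 < 1023490369077469249536? NO
The largest n with C(n, 8) < 1023490369077469249536 is n = 1595 (where E[X] = 113419181815929292655/113721152119718805504 ≈ 0.9973). Hence R_6(8) > 1595, i.e. R_6(8) ≥ 1596.

Largest n = 1595; hence R_6(8) > 1595.


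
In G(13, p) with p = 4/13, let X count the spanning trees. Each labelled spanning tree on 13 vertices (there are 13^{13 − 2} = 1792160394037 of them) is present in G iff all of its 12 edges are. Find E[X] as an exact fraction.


K_13 has 13^{13 − 2} = 1792160394037 labelled spanning trees.
For each such spanning tree H, let X_H = 1 if all 12 edges of H are present in G. Then P[X_H = 1] = p^{12} = (4/13)^{12} = 16777216/23298085122481.
By linearity: E[X] = Σ_H E[X_H] = 1792160394037 · p^{12} = 1792160394037 · 16777216/23298085122481 = 16777216/13.
Numerically: E[X] ≈ 1.29056e+06.

E[X] = 1792160394037 · (4/13)^{12} = 16777216/13 ≈ 1.29056e+06.


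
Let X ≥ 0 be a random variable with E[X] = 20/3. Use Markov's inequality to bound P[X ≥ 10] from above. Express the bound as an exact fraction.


μ = E[X] = 20/3, a = 10.
Markov: P[X ≥ 10] ≤ μ/a = (20/3)/10 = 2/3.
Numerically: ≈ 0.666667.
(Since a = 10 > μ = 6.666667, the bound 2/3 is < 1 and informative.)

P[X ≥ 10] ≤ 2/3 ≈ 0.666667.


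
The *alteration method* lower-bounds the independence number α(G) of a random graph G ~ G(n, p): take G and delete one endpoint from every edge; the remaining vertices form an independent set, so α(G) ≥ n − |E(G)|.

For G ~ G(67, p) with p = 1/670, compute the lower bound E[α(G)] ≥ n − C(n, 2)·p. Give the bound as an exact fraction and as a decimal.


E[|E(G)|] = C(67, 2)·p = 2211 · (1/670) = 33/10.
E[α(G)] ≥ n − E[|E(G)|] = 67 − 33/10 = 637/10.
Numerically: ≈ 63.700000.
(This is only a lower bound; the true E[α(G)] may be larger.)

E[α(G)] ≥ 637/10 ≈ 63.700000.


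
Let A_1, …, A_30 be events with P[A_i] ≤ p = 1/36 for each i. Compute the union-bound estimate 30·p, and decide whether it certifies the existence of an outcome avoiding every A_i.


Union bound: P[∪_{i=1}^{30} A_i] ≤ Σ_i P[A_i] ≤ 30·p = 30·(1/36) = 5/6.
Numerically: 5/6 ≈ 0.8333.
Is 5/6 < 1? YES.
Since P[∪ A_i] ≤ 5/6 < 1, the complement has P[∩ A_i^c] ≥ 1 − 5/6 = 1/6 > 0, so some outcome avoids every A_i.

30·p = 5/6 ≈ 0.8333; existence CERTIFIED by the union bound.


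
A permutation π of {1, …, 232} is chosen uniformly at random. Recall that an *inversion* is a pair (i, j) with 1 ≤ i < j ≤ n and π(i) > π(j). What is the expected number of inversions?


Write X = Σ X_I over the C(232, 2) = 26796 pairs i < j, with X_I the indicator of one inversion.
There are 26796 indicators.
For each fixed pair i < j, the values π(i) and π(j) are two distinct elements of {1, …, 232} in uniformly random order; by symmetry P[π(i) > π(j)] = 1/2.
By linearity: E[X] = 26796 · (1/2) = C(232, 2) · (1/2) = 26796/2 = 13398 ≈ 13398.000.

E[X] = 13398 = 13398.000.


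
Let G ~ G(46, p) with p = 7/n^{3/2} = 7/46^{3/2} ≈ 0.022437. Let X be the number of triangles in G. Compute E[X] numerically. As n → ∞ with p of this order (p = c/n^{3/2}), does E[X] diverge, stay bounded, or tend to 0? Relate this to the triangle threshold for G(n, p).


Number of potential triangles: C(46, 3) = 15180.
Each occurs with probability p³ ≈ (0.022437)³ ≈ 1.1294939e-05.
By linearity: E[X] = C(46, 3)·p³ ≈ 15180 · 1.1294939e-05 ≈ 0.17146.
Since α = 3/2 > 1, p = c/n^{3/2} = o(1/n) is below the triangle threshold p ~ 1/n. Asymptotically E[X] ~ (c³/6)·n^{3(1−α)} = (7³/6)·n^{-1.5} → 0, so by Markov's inequality G has no triangles w.h.p.

E[X] ≈ 0.17146; in regime p = Θ(1/n^{3/2}) E[X] tends to 0 (below the triangle threshold p ~ 1/n).


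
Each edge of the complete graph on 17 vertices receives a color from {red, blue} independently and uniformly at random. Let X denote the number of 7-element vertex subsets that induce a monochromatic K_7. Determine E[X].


Let X = Σ_S X_S over the C(17, 7) = 19448 subsets S of size 7, where X_S = 1 if the K_7 on S is monochromatic.
For a fixed S, the K_7 on S has C(7, 2) = 21 edges. P[all 21 edges red] = (1/2)^21, and likewise for blue, so P[monochromatic] = 2·(1/2)^21 = 2^{1 − 21} = 1/1048576.
By linearity: E[X] = C(17, 7) · 2^{1 − 21} = 19448 · 1/1048576 = 2431/131072.
Numerically: E[X] ≈ 0.0185.

E[X] = C(17,7)·2^(1−C(7,2)) = 2431/131072 ≈ 0.0185.


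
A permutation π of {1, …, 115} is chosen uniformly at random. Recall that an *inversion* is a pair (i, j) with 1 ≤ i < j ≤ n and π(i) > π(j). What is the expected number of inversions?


Write X = Σ X_I over the C(115, 2) = 6555 pairs i < j, with X_I the indicator of one inversion.
There are 6555 indicators.
For each fixed pair i < j, the values π(i) and π(j) are two distinct elements of {1, …, 115} in uniformly random order; by symmetry P[π(i) > π(j)] = 1/2.
By linearity: E[X] = 6555 · (1/2) = C(115, 2) · (1/2) = 6555/2 = 6555/2 ≈ 3277.500000.

E[X] = 6555/2 = 3277.500000.


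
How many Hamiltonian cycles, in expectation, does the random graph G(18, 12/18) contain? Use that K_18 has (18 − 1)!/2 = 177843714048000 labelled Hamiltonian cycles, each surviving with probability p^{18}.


K_18 has (18 − 1)!/2 = 177843714048000 labelled Hamiltonian cycles.
For each such Hamiltonian cycle H, let X_H = 1 if all 18 edges of H are present in G. Then P[X_H = 1] = p^{18} = (2/3)^{18} = 262144/387420489.
By linearity of expectation: E[X] = Σ_H E[X_H] = 177843714048000 · p^{18} = 177843714048000 · 262144/387420489 = 63951526166528000/531441.
Numerically: E[X] ≈ 1.2034e+11.

E[X] = 177843714048000 · (2/3)^{18} = 63951526166528000/531441 ≈ 1.2034e+11.


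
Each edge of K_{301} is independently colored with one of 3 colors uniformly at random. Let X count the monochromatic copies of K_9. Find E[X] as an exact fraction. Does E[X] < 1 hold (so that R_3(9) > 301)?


E[X] = C(301, 9) · 3^{1 − 36} = 49533303936090975 · 3^{−35} = 49533303936090975/50031545098999707.
As a reduced fraction: E[X] = 16511101312030325/16677181699666569 ≈ 0.990041.
Is E[X] < 1? YES.
Since E[X] < 1, there exists a 3-coloring of K_{301} with no monochromatic K_9; hence R_3(9) > 301.

E[X] = 16511101312030325/16677181699666569 ≈ 0.990041; E[X] < 1, so R_3(9) > 301.


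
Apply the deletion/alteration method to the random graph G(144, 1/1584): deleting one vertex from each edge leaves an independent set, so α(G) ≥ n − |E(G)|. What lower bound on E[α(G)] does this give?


E[|E(G)|] = C(144, 2)·p = 10296 · (1/1584) = 13/2.
E[α(G)] ≥ n − E[|E(G)|] = 144 − 13/2 = 275/2.
Numerically: ≈ 137.500000.
(This is only a lower bound; the true E[α(G)] may be larger.)

E[α(G)] ≥ 275/2 ≈ 137.500000.


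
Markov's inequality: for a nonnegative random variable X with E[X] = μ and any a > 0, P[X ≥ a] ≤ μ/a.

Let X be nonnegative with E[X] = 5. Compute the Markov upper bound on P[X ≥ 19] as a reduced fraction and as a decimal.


μ = E[X] = 5, a = 19.
Markov: P[X ≥ 19] ≤ μ/a = (5)/19 = 5/19.
Numerically: ≈ 0.263158.
(Since a = 19 > μ = 5.000000, the bound 5/19 is < 1 and informative.)

P[X ≥ 19] ≤ 5/19 ≈ 0.263158.


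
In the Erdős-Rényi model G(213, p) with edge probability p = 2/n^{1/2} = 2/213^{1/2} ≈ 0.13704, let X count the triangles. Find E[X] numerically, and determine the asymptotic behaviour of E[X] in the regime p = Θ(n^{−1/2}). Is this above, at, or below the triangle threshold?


Number of potential triangles: C(213, 3) = 1587986.
Each occurs with probability p³ ≈ (0.13704)³ ≈ 2.5734787e-03.
By linearity: E[X] = C(213, 3)·p³ ≈ 1587986 · 2.5734787e-03 ≈ 4086.64818.
Since α = 1/2 < 1, p = c/n^{1/2} ≫ 1/n is above the triangle threshold p ~ 1/n. Asymptotically E[X] ~ (c³/6)·n^{3(1−α)} = (2³/6)·n^{1.5} → ∞; triangles are abundant w.h.p.

E[X] ≈ 4086.64818; in regime p = Θ(1/n^{1/2}) E[X] diverges (above the triangle threshold p ~ 1/n).


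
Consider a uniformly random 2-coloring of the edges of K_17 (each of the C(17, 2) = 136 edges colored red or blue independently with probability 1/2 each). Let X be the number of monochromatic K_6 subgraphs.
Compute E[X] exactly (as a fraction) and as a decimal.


Let X = Σ_S X_S over the C(17, 6) = 12376 subsets S of size 6, where X_S = 1 if the K_6 on S is monochromatic.
For a fixed S, the K_6 on S has C(6, 2) = 15 edges. P[all 15 edges red] = (1/2)^15, and likewise for blue, so P[monochromatic] = 2·(1/2)^15 = 2^{1 − 15} = 1/16384.
Summing: E[X] = C(17, 6) · 2^{1 − 15} = 12376 · 1/16384 = 1547/2048.
Numerically: E[X] ≈ 0.7554.

E[X] = C(17,6)·2^(1−C(6,2)) = 1547/2048 ≈ 0.7554.


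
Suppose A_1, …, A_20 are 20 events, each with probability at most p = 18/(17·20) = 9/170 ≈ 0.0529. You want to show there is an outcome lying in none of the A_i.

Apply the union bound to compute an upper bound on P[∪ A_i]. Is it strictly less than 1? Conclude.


Union bound: P[∪_{i=1}^{20} A_i] ≤ Σ_i P[A_i] ≤ 20·p = 20·(9/170) = 18/17.
Numerically: 18/17 ≈ 1.0588.
Is 18/17 < 1? NO.
Since the bound 18/17 is ≥ 1, the union bound is uninformative here; it does NOT by itself certify existence.

20·p = 18/17 ≈ 1.0588; existence NOT certified by the union bound.


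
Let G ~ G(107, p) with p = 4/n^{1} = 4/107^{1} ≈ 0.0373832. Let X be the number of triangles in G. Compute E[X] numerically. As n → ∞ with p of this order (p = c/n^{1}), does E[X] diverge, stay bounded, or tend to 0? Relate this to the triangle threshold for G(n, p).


Number of potential triangles: C(107, 3) = 198485.
Each occurs with probability p³ ≈ (0.0373832)³ ≈ 5.22430641e-05.
By linearity: E[X] = C(107, 3)·p³ ≈ 198485 · 5.22430641e-05 ≈ 10.369465.
Here α = 1, so p = 4/n is exactly at the triangle threshold p ~ 1/n. Asymptotically E[X] → c³/6 = 4³/6 = 32/3 ≈ 10.666667, a bounded constant. In this regime the triangle count is asymptotically Poisson(c³/6).

E[X] ≈ 10.369465; in regime p = Θ(1/n^{1}) E[X] stays bounded (at the triangle threshold p ~ 1/n).


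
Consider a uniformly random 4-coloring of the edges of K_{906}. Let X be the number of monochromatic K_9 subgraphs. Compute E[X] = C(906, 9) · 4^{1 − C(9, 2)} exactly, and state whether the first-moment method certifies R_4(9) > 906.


E[X] = C(906, 9) · 4^{1 − 36} = 1089130176400609441450 · 4^{−35} = 1089130176400609441450/1180591620717411303424.
As a reduced fraction: E[X] = 544565088200304720725/590295810358705651712 ≈ 0.9225.
Is E[X] < 1? YES.
Since E[X] < 1, there exists a 4-coloring of K_{906} with no monochromatic K_9; hence R_4(9) > 906.

E[X] = 544565088200304720725/590295810358705651712 ≈ 0.9225; E[X] < 1, so R_4(9) > 906.


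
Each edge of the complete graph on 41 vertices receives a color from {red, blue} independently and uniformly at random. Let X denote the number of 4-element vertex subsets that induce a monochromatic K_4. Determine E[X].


Let X = Σ_S X_S over the C(41, 4) = 101270 subsets S of size 4, where X_S = 1 if the K_4 on S is monochromatic.
For a fixed S, the K_4 on S has C(4, 2) = 6 edges. P[all 6 edges red] = (1/2)^6, and likewise for blue, so P[monochromatic] = 2·(1/2)^6 = 2^{1 − 6} = 1/32.
By linearity: E[X] = C(41, 4) · 2^{1 − 6} = 101270 · 1/32 = 50635/16.
Numerically: E[X] ≈ 3164.687500.

E[X] = C(41,4)·2^(1−C(4,2)) = 50635/16 ≈ 3164.687500.


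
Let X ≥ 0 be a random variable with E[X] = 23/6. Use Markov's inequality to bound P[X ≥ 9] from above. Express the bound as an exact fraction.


μ = E[X] = 23/6, a = 9.
Markov: P[X ≥ 9] ≤ μ/a = (23/6)/9 = 23/54.
Numerically: ≈ 0.426.
(Since a = 9 > μ = 3.833, the bound 23/54 is < 1 and informative.)

P[X ≥ 9] ≤ 23/54 ≈ 0.426.


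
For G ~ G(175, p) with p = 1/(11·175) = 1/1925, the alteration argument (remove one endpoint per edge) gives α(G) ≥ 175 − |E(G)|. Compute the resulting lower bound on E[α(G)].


E[|E(G)|] = C(175, 2)·p = 15225 · (1/1925) = 87/11.
E[α(G)] ≥ n − E[|E(G)|] = 175 − 87/11 = 1838/11.
Numerically: ≈ 167.091.
(This is only a lower bound; the true E[α(G)] may be larger.)

E[α(G)] ≥ 1838/11 ≈ 167.091.


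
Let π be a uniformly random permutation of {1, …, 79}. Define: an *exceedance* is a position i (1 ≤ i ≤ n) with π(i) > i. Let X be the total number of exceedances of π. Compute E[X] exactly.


Write X = Σ_{i=1}^{79} X_i, where X_i = 1_{π(i) > i}.
For each fixed i, π(i) is uniform over {1, …, 79} (marginal of a uniform permutation), so P[π(i) > i] = (n − i)/n. Summing: Σ_{i=1}^{79} (n − i)/n = (0 + 1 + … + 78)/79 = 79(79 − 1)/(2·79) = (79 − 1)/2.
Hence E[X] = Σ_{i=1}^{79} (79 − i)/79 = 39 ≈ 39.000.

E[X] = 39 = 39.000.


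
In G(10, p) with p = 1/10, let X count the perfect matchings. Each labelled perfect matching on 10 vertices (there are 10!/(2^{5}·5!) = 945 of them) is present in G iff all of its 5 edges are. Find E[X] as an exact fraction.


K_10 has 10!/(2^{5}·5!) = 945 labelled perfect matchings.
For each such perfect matching H, let X_H = 1 if all 5 edges of H are present in G. Then P[X_H = 1] = p^{5} = (1/10)^{5} = 1/100000.
Summing the indicators: E[X] = Σ_H E[X_H] = 945 · p^{5} = 945 · 1/100000 = 189/20000.
Numerically: E[X] ≈ 0.00945.

E[X] = 945 · (1/10)^{5} = 189/20000 ≈ 0.00945.


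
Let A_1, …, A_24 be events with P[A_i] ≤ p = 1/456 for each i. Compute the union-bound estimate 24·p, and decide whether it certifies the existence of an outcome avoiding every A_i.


Union bound: P[∪_{i=1}^{24} A_i] ≤ Σ_i P[A_i] ≤ 24·p = 24·(1/456) = 1/19.
Numerically: 1/19 ≈ 0.0526.
Is 1/19 < 1? YES.
Since P[∪ A_i] ≤ 1/19 < 1, the complement has P[∩ A_i^c] ≥ 1 − 1/19 = 18/19 > 0, so some outcome avoids every A_i.

24·p = 1/19 ≈ 0.0526; existence CERTIFIED by the union bound.


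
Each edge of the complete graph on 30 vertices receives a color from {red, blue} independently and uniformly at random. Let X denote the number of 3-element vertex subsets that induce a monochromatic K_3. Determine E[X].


Let X = Σ_S X_S over the C(30, 3) = 4060 subsets S of size 3, where X_S = 1 if the K_3 on S is monochromatic.
For a fixed S, the K_3 on S has C(3, 2) = 3 edges. P[all 3 edges red] = (1/2)^3, and likewise for blue, so P[monochromatic] = 2·(1/2)^3 = 2^{1 − 3} = 1/4.
By linearity: E[X] = C(30, 3) · 2^{1 − 3} = 4060 · 1/4 = 1015.
Numerically: E[X] ≈ 1015.000.

E[X] = C(30,3)·2^(1−C(3,2)) = 1015 ≈ 1015.000.


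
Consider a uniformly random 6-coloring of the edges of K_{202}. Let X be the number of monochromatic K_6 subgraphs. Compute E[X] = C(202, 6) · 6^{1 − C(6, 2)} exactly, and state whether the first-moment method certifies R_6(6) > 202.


E[X] = C(202, 6) · 6^{1 − 15} = 87544611330 · 6^{−14} = 87544611330/78364164096.
As a reduced fraction: E[X] = 14590768555/13060694016 ≈ 1.117.
Is E[X] < 1? NO.
Since E[X] ≥ 1, the first-moment bound is inconclusive at n = 202; it does NOT by itself certify R_6(6) > 202.

E[X] = 14590768555/13060694016 ≈ 1.117; E[X] ≥ 1; first-moment method inconclusive here.


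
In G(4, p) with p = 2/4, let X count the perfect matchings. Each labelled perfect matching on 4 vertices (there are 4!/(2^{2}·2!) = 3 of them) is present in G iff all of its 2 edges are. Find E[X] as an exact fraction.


K_4 has 4!/(2^{2}·2!) = 3 labelled perfect matchings.
For each such perfect matching H, let X_H = 1 if all 2 edges of H are present in G. Then P[X_H = 1] = p^{2} = (1/2)^{2} = 1/4.
By linearity of expectation: E[X] = Σ_H E[X_H] = 3 · p^{2} = 3 · 1/4 = 3/4.
Numerically: E[X] ≈ 0.75.

E[X] = 3 · (1/2)^{2} = 3/4 ≈ 0.75.


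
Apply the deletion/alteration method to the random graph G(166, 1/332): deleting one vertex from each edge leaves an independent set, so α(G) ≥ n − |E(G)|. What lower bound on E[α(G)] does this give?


E[|E(G)|] = C(166, 2)·p = 13695 · (1/332) = 165/4.
E[α(G)] ≥ n − E[|E(G)|] = 166 − 165/4 = 499/4.
Numerically: ≈ 124.75000.
(This is only a lower bound; the true E[α(G)] may be larger.)

E[α(G)] ≥ 499/4 ≈ 124.75000.


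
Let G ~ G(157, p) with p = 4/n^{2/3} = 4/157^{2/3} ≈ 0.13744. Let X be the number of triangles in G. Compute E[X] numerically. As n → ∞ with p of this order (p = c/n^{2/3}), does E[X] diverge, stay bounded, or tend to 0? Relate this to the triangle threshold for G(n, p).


Number of potential triangles: C(157, 3) = 632710.
Each occurs with probability p³ ≈ (0.13744)³ ≈ 2.5964542e-03.
By linearity: E[X] = C(157, 3)·p³ ≈ 632710 · 2.5964542e-03 ≈ 1642.80255.
Since α = 2/3 < 1, p = c/n^{2/3} ≫ 1/n is above the triangle threshold p ~ 1/n. Asymptotically E[X] ~ (c³/6)·n^{3(1−α)} = (4³/6)·n^{1} → ∞; triangles are abundant w.h.p.

E[X] ≈ 1642.80255; in regime p = Θ(1/n^{2/3}) E[X] diverges (above the triangle threshold p ~ 1/n).


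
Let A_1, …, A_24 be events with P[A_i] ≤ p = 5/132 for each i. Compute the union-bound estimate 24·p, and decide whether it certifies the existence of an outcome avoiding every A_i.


Union bound: P[∪_{i=1}^{24} A_i] ≤ Σ_i P[A_i] ≤ 24·p = 24·(5/132) = 10/11.
Numerically: 10/11 ≈ 0.909091.
Is 10/11 < 1? YES.
Since P[∪ A_i] ≤ 10/11 < 1, the complement has P[∩ A_i^c] ≥ 1 − 10/11 = 1/11 > 0, so some outcome avoids every A_i.

24·p = 10/11 ≈ 0.909091; existence CERTIFIED by the union bound.


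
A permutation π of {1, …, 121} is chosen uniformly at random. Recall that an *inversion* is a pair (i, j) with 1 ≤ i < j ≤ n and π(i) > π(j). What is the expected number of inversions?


Write X = Σ X_I over the C(121, 2) = 7260 pairs i < j, with X_I the indicator of one inversion.
There are 7260 indicators.
For each fixed pair i < j, the values π(i) and π(j) are two distinct elements of {1, …, 121} in uniformly random order; by symmetry P[π(i) > π(j)] = 1/2.
By linearity: E[X] = 7260 · (1/2) = C(121, 2) · (1/2) = 7260/2 = 3630 ≈ 3630.0000.

E[X] = 3630 = 3630.0000.


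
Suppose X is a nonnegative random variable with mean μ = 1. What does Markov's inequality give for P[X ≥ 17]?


μ = E[X] = 1, a = 17.
Markov: P[X ≥ 17] ≤ μ/a = (1)/17 = 1/17.
Numerically: ≈ 0.0588.
(Since a = 17 > μ = 1.0000, the bound 1/17 is < 1 and informative.)

P[X ≥ 17] ≤ 1/17 ≈ 0.0588.


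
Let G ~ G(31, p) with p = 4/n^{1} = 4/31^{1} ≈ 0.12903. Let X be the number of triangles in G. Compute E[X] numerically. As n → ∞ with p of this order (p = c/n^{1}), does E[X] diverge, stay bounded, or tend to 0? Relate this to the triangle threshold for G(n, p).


Number of potential triangles: C(31, 3) = 4495.
Each occurs with probability p³ ≈ (0.12903)³ ≈ 2.1482998e-03.
By linearity: E[X] = C(31, 3)·p³ ≈ 4495 · 2.1482998e-03 ≈ 9.65661.
Here α = 1, so p = 4/n is exactly at the triangle threshold p ~ 1/n. Asymptotically E[X] → c³/6 = 4³/6 = 32/3 ≈ 10.66667, a bounded constant. In this regime the triangle count is asymptotically Poisson(c³/6).

E[X] ≈ 9.65661; in regime p = Θ(1/n^{1}) E[X] stays bounded (at the triangle threshold p ~ 1/n).


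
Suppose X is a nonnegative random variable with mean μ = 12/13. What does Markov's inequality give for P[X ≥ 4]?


μ = E[X] = 12/13, a = 4.
Markov: P[X ≥ 4] ≤ μ/a = (12/13)/4 = 3/13.
Numerically: ≈ 0.230769.
(Since a = 4 > μ = 0.923077, the bound 3/13 is < 1 and informative.)

P[X ≥ 4] ≤ 3/13 ≈ 0.230769.


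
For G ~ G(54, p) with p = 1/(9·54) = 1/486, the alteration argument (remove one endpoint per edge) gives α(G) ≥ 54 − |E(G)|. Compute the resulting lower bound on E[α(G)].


E[|E(G)|] = C(54, 2)·p = 1431 · (1/486) = 53/18.
E[α(G)] ≥ n − E[|E(G)|] = 54 − 53/18 = 919/18.
Numerically: ≈ 51.055556.
(This is only a lower bound; the true E[α(G)] may be larger.)

E[α(G)] ≥ 919/18 ≈ 51.055556.


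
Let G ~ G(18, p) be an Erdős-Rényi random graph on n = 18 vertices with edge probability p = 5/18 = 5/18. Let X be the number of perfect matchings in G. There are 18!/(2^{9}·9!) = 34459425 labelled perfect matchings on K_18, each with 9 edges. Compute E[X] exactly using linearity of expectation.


K_18 has 18!/(2^{9}·9!) = 34459425 labelled perfect matchings.
For each such perfect matching H, let X_H = 1 if all 9 edges of H are present in G. Then P[X_H = 1] = p^{9} = (5/18)^{9} = 1953125/198359290368.
Summing the indicators: E[X] = Σ_H E[X_H] = 34459425 · p^{9} = 34459425 · 1953125/198359290368 = 830908203125/2448880128.
Numerically: E[X] ≈ 339.301.

E[X] = 34459425 · (5/18)^{9} = 830908203125/2448880128 ≈ 339.301.


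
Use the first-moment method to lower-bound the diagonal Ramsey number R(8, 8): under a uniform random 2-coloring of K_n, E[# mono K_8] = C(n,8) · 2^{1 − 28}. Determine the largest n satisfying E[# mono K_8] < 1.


We need C(n, 8) · 2^{1 − 28} < 1, i.e. C(n, 8) < 2^{28 − 1} = 134217728.
Check values of n near the boundary:
  n = 40: C(40, 8) = 76904685; 76904685 < 134217728? YES
  n = 41: C(41, 8) = 95548245; 95548245 < 134217728? YES
  n = 42: C(42, 8) = 118030185; 118030185 < 134217728? YES
  n = 43: C(43, 8) = 145008513; 145008513 < 134217728? NO
  n = 44: C(44, 8) = 177232627; 177232627 < 134217728? NO
  n = 45: C(45, 8) = 215553195; 215553195 < 134217728? NO
The largest n with C(n, 8) < 134217728 is n = 42 (where E[X] = 118030185/134217728 ≈ 0.879). Hence R(8, 8) > 42, i.e. R(8, 8) ≥ 43.

Largest n = 42; hence R(8, 8) > 42.


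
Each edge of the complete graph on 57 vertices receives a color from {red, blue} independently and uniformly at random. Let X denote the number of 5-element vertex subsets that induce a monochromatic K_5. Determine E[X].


Let X = Σ_S X_S over the C(57, 5) = 4187106 subsets S of size 5, where X_S = 1 if the K_5 on S is monochromatic.
For a fixed S, the K_5 on S has C(5, 2) = 10 edges. P[all 10 edges red] = (1/2)^10, and likewise for blue, so P[monochromatic] = 2·(1/2)^10 = 2^{1 − 10} = 1/512.
Summing: E[X] = C(57, 5) · 2^{1 − 10} = 4187106 · 1/512 = 2093553/256.
Numerically: E[X] ≈ 8177.941406.

E[X] = C(57,5)·2^(1−C(5,2)) = 2093553/256 ≈ 8177.941406.


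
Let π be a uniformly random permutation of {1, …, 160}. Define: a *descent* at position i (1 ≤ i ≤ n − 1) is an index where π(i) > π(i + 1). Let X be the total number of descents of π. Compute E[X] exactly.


Write X = Σ X_I over i = 1, …, 159, with X_I the indicator of one descent.
There are 159 indicators.
For each fixed i, the pair (π(i), π(i+1)) is a uniformly random ordered pair of distinct values from {1, …, 160}; by symmetry P[π(i) > π(i+1)] = 1/2.
By linearity: E[X] = 159 · (1/2) = (160 − 1) · (1/2) = 159/2 ≈ 79.5000.

E[X] = 159/2 = 79.5000.
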